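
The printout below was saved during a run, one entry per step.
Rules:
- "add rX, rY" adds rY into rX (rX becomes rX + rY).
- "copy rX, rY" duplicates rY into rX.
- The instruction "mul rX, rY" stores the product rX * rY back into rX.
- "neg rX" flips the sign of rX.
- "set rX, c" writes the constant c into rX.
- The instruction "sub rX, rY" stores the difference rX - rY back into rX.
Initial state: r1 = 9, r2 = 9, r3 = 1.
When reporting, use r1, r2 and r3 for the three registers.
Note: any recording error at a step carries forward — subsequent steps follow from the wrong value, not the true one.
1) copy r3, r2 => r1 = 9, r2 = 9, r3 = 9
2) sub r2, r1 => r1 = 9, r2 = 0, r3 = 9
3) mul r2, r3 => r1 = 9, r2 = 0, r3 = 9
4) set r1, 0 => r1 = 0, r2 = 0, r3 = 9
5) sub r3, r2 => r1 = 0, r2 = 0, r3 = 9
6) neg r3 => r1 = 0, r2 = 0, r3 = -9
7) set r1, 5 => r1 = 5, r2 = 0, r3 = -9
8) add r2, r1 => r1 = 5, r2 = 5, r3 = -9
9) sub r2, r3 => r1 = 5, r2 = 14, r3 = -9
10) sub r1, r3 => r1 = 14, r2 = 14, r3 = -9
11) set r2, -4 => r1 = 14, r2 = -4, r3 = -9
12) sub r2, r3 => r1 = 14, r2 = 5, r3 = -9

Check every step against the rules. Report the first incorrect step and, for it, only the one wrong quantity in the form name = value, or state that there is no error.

Recomputing the run from the initial state:
step 1: r1 = 9, r2 = 9, r3 = 9
step 2: r1 = 9, r2 = 0, r3 = 9
step 3: r1 = 9, r2 = 0, r3 = 9
step 4: r1 = 0, r2 = 0, r3 = 9
step 5: r1 = 0, r2 = 0, r3 = 9
step 6: r1 = 0, r2 = 0, r3 = -9
step 7: r1 = 5, r2 = 0, r3 = -9
step 8: r1 = 5, r2 = 5, r3 = -9
step 9: r1 = 5, r2 = 14, r3 = -9
step 10: r1 = 14, r2 = 14, r3 = -9
step 11: r1 = 14, r2 = -4, r3 = -9
step 12: r1 = 14, r2 = 5, r3 = -9
This matches the printout at every step.

no error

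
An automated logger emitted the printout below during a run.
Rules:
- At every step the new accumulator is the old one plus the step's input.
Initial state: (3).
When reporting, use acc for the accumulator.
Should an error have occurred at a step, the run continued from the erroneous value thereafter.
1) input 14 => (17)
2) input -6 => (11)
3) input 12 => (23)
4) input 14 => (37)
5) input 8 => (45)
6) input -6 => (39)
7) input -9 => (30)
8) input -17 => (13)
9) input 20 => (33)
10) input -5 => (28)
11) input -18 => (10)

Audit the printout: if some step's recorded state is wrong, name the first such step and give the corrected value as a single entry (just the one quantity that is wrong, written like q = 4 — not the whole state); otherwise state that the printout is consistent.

Step 1: acc = 3 + 14 = 17 — no discrepancy.
Step 2: acc = 17 + -6 = 11 — verified.
Step 3: acc = 11 + 12 = 23 — same as recorded.
Step 4: acc = 23 + 14 = 37 — agrees with the printout.
Step 5: acc = 37 + 8 = 45 — exactly as logged.
Step 6: acc = 45 + -6 = 39 — same as recorded.
Step 7: acc = 39 + -9 = 30 — verified.
Step 8: acc = 30 + -17 = 13 — agrees with the printout.
Step 9: acc = 13 + 20 = 33 — verified.
Step 10: acc = 33 + -5 = 28 — agrees with the printout.
Step 11: acc = 28 + -18 = 10 — no discrepancy.
All entries verified; no error found.

no error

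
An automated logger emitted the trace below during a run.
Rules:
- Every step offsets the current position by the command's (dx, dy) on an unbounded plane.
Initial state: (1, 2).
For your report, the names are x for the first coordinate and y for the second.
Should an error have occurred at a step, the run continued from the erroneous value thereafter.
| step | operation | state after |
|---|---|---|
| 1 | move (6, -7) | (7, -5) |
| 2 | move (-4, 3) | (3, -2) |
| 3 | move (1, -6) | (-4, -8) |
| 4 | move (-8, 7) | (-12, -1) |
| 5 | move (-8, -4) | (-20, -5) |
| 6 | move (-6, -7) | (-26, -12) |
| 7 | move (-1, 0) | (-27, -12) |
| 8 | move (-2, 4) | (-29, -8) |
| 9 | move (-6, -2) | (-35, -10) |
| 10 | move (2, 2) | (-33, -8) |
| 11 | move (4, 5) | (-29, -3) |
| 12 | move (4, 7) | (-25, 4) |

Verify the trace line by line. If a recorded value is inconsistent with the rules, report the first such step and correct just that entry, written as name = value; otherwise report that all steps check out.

Recomputing the run from the initial state:
step 1: x = 7, y = -5
step 2: x = 3, y = -2
step 3: x = 4, y = -8
step 4: x = -4, y = -1
step 5: x = -12, y = -5
step 6: x = -18, y = -12
step 7: x = -19, y = -12
step 8: x = -21, y = -8
step 9: x = -27, y = -10
step 10: x = -25, y = -8
step 11: x = -21, y = -3
step 12: x = -17, y = 4
The first disagreement with the trace is at step 3, where the value should be x = 4.

step 3, x = 4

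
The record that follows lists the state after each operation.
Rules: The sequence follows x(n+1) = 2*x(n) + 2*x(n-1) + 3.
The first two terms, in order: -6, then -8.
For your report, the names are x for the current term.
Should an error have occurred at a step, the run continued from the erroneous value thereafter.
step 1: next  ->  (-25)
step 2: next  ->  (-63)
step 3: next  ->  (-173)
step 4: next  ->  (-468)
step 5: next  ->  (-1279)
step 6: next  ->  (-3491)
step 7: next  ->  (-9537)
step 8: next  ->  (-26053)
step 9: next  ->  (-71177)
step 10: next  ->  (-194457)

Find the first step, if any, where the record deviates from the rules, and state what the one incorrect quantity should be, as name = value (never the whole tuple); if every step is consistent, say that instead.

step 4, x = -469

Recomputing the run from the initial state:
step 1: x = -25
step 2: x = -63
step 3: x = -173
step 4: x = -469
step 5: x = -1281
step 6: x = -3497
step 7: x = -9553
step 8: x = -26097
step 9: x = -71297
step 10: x = -194785
The first disagreement with the record is at step 4, where the value should be x = -469.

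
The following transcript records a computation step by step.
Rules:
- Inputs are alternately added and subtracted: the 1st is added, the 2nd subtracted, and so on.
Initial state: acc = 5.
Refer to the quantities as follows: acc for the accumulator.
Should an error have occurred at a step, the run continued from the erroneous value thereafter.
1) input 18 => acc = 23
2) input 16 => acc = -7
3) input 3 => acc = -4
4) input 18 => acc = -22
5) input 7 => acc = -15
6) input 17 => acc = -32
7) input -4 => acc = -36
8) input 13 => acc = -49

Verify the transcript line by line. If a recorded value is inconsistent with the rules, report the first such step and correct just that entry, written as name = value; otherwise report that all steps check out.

step 2, acc = 7

step 1: acc = 5 + 18 = 23 -> confirmed correct
step 2: acc = 23 - 16 = 7 -> not what was recorded
Step 2 is the first one off; corrected, acc = 7.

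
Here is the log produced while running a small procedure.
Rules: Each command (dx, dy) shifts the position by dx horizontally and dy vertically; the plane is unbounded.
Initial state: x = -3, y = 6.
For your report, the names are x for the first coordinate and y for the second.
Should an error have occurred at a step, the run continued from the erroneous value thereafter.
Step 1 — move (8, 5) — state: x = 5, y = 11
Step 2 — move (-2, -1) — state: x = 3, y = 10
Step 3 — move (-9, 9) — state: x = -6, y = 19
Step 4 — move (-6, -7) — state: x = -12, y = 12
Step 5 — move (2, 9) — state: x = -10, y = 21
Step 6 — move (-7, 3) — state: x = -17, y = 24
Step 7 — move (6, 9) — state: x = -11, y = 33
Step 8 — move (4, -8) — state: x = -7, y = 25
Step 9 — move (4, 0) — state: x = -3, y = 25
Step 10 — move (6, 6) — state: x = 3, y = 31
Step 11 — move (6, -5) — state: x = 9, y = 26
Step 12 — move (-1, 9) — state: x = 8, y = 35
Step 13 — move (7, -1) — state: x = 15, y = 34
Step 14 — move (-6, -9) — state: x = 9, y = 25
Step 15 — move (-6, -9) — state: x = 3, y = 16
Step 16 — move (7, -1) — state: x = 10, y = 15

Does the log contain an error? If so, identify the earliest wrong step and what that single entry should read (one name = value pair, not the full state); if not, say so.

Recomputing the run from the initial state:
step 1: x = 5, y = 11
step 2: x = 3, y = 10
step 3: x = -6, y = 19
step 4: x = -12, y = 12
step 5: x = -10, y = 21
step 6: x = -17, y = 24
step 7: x = -11, y = 33
step 8: x = -7, y = 25
step 9: x = -3, y = 25
step 10: x = 3, y = 31
step 11: x = 9, y = 26
step 12: x = 8, y = 35
step 13: x = 15, y = 34
step 14: x = 9, y = 25
step 15: x = 3, y = 16
step 16: x = 10, y = 15
This matches the log at every step.

no error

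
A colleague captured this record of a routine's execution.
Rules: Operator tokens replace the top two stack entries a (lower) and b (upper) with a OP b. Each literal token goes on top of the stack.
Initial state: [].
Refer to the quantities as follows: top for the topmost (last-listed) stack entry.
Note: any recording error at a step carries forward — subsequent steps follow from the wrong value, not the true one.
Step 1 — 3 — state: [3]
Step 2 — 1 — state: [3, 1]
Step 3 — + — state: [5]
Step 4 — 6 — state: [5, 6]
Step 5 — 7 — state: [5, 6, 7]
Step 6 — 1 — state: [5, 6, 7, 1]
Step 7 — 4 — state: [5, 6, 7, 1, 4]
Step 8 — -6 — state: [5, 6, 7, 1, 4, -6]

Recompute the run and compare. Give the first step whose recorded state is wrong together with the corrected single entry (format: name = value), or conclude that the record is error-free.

Step 1: push 3: top = 3 — no discrepancy.
Step 2: push 1: top = 1 — exactly as logged.
Step 3: 3 + 1 = 4 — not what was recorded.
First incorrect step: 3; the correct value is top = 4.

step 3, top = 4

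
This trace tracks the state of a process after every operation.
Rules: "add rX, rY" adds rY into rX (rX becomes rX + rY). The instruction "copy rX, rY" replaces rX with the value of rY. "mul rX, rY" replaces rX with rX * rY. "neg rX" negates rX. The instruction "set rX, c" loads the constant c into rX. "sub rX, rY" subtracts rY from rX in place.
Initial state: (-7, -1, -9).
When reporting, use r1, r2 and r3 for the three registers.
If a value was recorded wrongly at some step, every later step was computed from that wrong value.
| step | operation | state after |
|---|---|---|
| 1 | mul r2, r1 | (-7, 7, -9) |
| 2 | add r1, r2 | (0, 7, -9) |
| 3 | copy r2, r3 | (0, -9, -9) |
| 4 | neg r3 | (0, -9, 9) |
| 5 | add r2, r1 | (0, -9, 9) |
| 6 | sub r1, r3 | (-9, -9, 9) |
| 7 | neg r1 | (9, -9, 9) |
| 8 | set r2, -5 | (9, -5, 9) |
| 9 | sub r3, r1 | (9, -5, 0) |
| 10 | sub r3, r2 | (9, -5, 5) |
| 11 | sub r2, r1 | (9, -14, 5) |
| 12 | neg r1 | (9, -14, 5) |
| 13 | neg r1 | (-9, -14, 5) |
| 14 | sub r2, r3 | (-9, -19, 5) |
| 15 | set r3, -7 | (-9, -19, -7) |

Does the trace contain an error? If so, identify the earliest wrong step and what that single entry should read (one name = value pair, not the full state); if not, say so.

step 12, r1 = -9

Recomputing the run from the initial state:
step 1: r1 = -7, r2 = 7, r3 = -9
step 2: r1 = 0, r2 = 7, r3 = -9
step 3: r1 = 0, r2 = -9, r3 = -9
step 4: r1 = 0, r2 = -9, r3 = 9
step 5: r1 = 0, r2 = -9, r3 = 9
step 6: r1 = -9, r2 = -9, r3 = 9
step 7: r1 = 9, r2 = -9, r3 = 9
step 8: r1 = 9, r2 = -5, r3 = 9
step 9: r1 = 9, r2 = -5, r3 = 0
step 10: r1 = 9, r2 = -5, r3 = 5
step 11: r1 = 9, r2 = -14, r3 = 5
step 12: r1 = -9, r2 = -14, r3 = 5
step 13: r1 = 9, r2 = -14, r3 = 5
step 14: r1 = 9, r2 = -19, r3 = 5
step 15: r1 = 9, r2 = -19, r3 = -7
The first disagreement with the trace is at step 12, where the value should be r1 = -9.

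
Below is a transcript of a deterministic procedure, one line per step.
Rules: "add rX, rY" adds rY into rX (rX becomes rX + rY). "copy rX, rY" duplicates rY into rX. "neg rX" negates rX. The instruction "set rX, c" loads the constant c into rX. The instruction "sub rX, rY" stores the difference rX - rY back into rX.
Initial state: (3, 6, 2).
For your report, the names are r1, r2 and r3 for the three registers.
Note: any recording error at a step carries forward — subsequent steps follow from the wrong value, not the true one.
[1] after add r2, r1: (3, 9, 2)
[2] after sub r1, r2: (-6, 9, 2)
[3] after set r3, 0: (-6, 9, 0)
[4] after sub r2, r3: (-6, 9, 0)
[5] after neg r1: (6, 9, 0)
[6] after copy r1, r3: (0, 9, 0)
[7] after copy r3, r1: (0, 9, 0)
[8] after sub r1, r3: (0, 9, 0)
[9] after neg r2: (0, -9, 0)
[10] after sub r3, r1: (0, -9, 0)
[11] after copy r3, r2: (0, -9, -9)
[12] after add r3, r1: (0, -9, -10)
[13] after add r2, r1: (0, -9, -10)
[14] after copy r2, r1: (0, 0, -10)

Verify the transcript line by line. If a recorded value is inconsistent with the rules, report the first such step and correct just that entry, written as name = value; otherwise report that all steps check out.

step 12, r3 = -9

1. r2 = 6 + 3 = 9 (matches)
2. r1 = 3 - 9 = -6 (matches)
3. r3 = 0 (agrees with the transcript)
4. r2 = 9 - 0 = 9 (exactly as logged)
5. r1 = -(-6) = 6 (confirmed correct)
6. r1 = 0 (confirmed correct)
7. r3 = 0 (matches)
8. r1 = 0 - 0 = 0 (checks out)
9. r2 = -(9) = -9 (in agreement)
10. r3 = 0 - 0 = 0 (exactly as logged)
11. r3 = -9 (matches)
12. r3 = -9 + 0 = -9 (a discrepancy with the transcript)
The audit stops at step 12: the recorded entry is wrong and should be r3 = -9.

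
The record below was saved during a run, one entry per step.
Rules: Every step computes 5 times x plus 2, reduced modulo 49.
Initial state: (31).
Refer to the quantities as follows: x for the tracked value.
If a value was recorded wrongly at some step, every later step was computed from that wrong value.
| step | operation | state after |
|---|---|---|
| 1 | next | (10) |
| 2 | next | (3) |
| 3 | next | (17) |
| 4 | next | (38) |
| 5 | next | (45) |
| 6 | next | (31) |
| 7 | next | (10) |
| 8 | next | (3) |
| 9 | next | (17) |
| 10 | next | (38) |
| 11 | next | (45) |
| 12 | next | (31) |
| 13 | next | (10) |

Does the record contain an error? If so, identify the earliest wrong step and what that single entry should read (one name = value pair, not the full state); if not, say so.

Step 1: x = (5*31 + 2) mod 49 = 10 — in agreement.
Step 2: x = (5*10 + 2) mod 49 = 3 — agrees with the record.
Step 3: x = (5*3 + 2) mod 49 = 17 — matches.
Step 4: x = (5*17 + 2) mod 49 = 38 — consistent with the record.
Step 5: x = (5*38 + 2) mod 49 = 45 — exactly as logged.
Step 6: x = (5*45 + 2) mod 49 = 31 — in agreement.
Step 7: x = (5*31 + 2) mod 49 = 10 — exactly as logged.
Step 8: x = (5*10 + 2) mod 49 = 3 — matches.
Step 9: x = (5*3 + 2) mod 49 = 17 — consistent with the record.
Step 10: x = (5*17 + 2) mod 49 = 38 — matches.
Step 11: x = (5*38 + 2) mod 49 = 45 — verified.
Step 12: x = (5*45 + 2) mod 49 = 31 — verified.
Step 13: x = (5*31 + 2) mod 49 = 10 — confirmed correct.
Each recorded entry agrees with the recomputation.

no error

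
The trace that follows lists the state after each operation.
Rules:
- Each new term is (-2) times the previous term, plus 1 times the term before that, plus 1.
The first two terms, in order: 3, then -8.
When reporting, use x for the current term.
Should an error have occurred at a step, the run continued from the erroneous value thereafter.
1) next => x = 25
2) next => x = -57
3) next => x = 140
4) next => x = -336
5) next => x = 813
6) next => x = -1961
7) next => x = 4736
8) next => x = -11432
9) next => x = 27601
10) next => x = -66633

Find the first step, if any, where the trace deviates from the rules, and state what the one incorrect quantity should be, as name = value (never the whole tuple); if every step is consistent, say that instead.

step 1, x = 20

Recomputing the run from the initial state:
step 1: x = 20
step 2: x = -47
step 3: x = 115
step 4: x = -276
step 5: x = 668
step 6: x = -1611
step 7: x = 3891
step 8: x = -9392
step 9: x = 22676
step 10: x = -54743
The first disagreement with the trace is at step 1, where the value should be x = 20.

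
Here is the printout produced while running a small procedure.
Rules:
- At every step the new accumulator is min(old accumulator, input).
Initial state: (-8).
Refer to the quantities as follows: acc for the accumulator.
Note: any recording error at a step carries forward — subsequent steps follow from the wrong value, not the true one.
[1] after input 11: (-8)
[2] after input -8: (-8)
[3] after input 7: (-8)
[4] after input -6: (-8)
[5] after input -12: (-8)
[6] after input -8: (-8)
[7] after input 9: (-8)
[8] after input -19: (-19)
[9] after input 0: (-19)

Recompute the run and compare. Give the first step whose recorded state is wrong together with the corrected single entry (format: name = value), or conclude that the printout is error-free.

step 5, acc = -12

1. acc = min(-8, 11) = -8 (checks out)
2. acc = min(-8, -8) = -8 (agrees with the printout)
3. acc = min(-8, 7) = -8 (verified)
4. acc = min(-8, -6) = -8 (exactly as logged)
5. acc = min(-8, -12) = -12 (first mismatch against the printout)
The audit stops at step 5: the recorded entry is wrong and should be acc = -12.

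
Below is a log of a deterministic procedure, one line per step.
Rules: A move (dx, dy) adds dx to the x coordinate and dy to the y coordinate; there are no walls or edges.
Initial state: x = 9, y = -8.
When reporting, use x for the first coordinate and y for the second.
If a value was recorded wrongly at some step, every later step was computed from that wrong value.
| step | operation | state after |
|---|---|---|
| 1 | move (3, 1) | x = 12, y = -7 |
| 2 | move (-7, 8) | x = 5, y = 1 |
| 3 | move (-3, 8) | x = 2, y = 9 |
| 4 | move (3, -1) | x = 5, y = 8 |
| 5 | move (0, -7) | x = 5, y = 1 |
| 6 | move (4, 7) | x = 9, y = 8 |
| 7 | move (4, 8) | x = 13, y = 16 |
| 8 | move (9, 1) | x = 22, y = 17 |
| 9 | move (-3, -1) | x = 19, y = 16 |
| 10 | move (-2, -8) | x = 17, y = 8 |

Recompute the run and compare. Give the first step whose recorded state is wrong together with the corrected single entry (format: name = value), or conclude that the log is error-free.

Recomputing the run from the initial state:
step 1: x = 12, y = -7
step 2: x = 5, y = 1
step 3: x = 2, y = 9
step 4: x = 5, y = 8
step 5: x = 5, y = 1
step 6: x = 9, y = 8
step 7: x = 13, y = 16
step 8: x = 22, y = 17
step 9: x = 19, y = 16
step 10: x = 17, y = 8
This matches the log at every step.

no error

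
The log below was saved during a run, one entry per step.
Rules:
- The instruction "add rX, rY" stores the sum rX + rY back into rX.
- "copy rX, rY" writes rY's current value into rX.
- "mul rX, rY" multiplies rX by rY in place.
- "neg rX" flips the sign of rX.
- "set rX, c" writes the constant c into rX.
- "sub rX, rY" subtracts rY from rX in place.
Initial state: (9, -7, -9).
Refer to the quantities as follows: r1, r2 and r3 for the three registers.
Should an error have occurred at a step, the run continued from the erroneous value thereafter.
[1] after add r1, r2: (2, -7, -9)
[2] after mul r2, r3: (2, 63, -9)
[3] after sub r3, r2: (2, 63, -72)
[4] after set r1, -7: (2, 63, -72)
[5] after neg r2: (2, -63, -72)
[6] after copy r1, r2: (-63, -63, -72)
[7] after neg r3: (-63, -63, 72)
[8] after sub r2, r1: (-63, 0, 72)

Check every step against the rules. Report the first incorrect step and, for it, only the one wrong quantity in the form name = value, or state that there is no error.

step 4, r1 = -7

Recomputing the run from the initial state:
step 1: r1 = 2, r2 = -7, r3 = -9
step 2: r1 = 2, r2 = 63, r3 = -9
step 3: r1 = 2, r2 = 63, r3 = -72
step 4: r1 = -7, r2 = 63, r3 = -72
step 5: r1 = -7, r2 = -63, r3 = -72
step 6: r1 = -63, r2 = -63, r3 = -72
step 7: r1 = -63, r2 = -63, r3 = 72
step 8: r1 = -63, r2 = 0, r3 = 72
The first disagreement with the log is at step 4, where the value should be r1 = -7.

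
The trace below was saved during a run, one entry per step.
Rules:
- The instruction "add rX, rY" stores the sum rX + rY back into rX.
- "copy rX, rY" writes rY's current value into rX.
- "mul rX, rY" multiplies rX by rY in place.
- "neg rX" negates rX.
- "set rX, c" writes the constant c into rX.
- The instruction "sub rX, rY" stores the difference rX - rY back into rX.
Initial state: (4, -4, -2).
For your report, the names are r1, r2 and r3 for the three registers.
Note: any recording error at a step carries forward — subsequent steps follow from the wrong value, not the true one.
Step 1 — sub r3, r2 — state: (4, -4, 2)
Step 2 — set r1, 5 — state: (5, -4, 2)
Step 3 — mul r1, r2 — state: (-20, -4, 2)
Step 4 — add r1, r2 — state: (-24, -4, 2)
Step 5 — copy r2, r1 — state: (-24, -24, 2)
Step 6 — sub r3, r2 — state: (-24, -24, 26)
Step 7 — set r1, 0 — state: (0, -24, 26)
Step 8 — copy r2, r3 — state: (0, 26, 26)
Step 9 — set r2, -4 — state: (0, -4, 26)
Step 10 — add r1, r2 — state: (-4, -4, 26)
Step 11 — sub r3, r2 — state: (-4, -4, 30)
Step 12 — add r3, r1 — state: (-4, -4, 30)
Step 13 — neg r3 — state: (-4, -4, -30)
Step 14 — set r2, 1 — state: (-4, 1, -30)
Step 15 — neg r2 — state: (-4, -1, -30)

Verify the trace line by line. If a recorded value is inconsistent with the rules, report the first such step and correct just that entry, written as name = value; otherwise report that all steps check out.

step 12, r3 = 26

Step 1: r3 = -2 - -4 = 2 — in agreement.
Step 2: r1 = 5 — verified.
Step 3: r1 = 5 * -4 = -20 — matches.
Step 4: r1 = -20 + -4 = -24 — in agreement.
Step 5: r2 = -24 — in agreement.
Step 6: r3 = 2 - -24 = 26 — in agreement.
Step 7: r1 = 0 — matches.
Step 8: r2 = 26 — no discrepancy.
Step 9: r2 = -4 — matches.
Step 10: r1 = 0 + -4 = -4 — in agreement.
Step 11: r3 = 26 - -4 = 30 — no discrepancy.
Step 12: r3 = 30 + -4 = 26 — this is not what the trace shows.
That makes step 12 the first incorrect line — r3 = 26 is what it should show.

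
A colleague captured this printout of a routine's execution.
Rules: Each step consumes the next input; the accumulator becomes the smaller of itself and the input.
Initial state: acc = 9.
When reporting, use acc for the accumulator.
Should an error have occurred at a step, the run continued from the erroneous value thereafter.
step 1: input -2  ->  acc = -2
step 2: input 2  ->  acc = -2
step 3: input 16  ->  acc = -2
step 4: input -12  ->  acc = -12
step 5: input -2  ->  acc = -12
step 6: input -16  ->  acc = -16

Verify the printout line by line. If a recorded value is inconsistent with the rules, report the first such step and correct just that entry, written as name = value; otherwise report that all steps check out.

step 1: acc = min(9, -2) = -2 -> exactly as logged
step 2: acc = min(-2, 2) = -2 -> confirmed correct
step 3: acc = min(-2, 16) = -2 -> verified
step 4: acc = min(-2, -12) = -12 -> matches
step 5: acc = min(-12, -2) = -12 -> checks out
step 6: acc = min(-12, -16) = -16 -> agrees with the printout
All entries verified; no error found.

no error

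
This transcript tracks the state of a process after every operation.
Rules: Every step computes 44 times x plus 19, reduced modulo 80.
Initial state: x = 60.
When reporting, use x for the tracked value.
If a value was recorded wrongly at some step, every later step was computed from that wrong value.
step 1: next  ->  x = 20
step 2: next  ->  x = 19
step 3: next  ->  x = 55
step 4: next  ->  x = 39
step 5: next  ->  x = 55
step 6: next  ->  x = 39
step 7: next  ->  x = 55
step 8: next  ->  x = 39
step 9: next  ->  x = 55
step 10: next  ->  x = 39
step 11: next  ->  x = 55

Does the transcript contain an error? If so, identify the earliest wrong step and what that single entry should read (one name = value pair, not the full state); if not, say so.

step 1, x = 19

Recomputing the run from the initial state:
step 1: x = 19
step 2: x = 55
step 3: x = 39
step 4: x = 55
step 5: x = 39
step 6: x = 55
step 7: x = 39
step 8: x = 55
step 9: x = 39
step 10: x = 55
step 11: x = 39
The first disagreement with the transcript is at step 1, where the value should be x = 19.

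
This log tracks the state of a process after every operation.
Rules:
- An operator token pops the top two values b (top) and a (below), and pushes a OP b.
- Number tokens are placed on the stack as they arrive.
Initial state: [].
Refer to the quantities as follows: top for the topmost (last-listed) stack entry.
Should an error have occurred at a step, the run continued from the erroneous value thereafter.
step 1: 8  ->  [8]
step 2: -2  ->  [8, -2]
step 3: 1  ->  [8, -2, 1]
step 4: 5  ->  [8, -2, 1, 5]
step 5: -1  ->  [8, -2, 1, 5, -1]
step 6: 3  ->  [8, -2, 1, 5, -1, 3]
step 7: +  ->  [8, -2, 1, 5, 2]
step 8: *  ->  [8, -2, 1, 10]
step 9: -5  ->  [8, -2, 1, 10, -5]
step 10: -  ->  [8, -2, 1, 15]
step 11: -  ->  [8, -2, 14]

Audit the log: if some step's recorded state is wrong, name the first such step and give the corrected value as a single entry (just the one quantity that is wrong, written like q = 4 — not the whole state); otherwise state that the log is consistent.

step 1: push 8: top = 8 -> in agreement
step 2: push -2: top = -2 -> in agreement
step 3: push 1: top = 1 -> exactly as logged
step 4: push 5: top = 5 -> no discrepancy
step 5: push -1: top = -1 -> agrees with the log
step 6: push 3: top = 3 -> checks out
step 7: -1 + 3 = 2 -> confirmed correct
step 8: 5 * 2 = 10 -> matches
step 9: push -5: top = -5 -> checks out
step 10: 10 - -5 = 15 -> no discrepancy
step 11: 1 - 15 = -14 -> the entry is off here
First incorrect step: 11; the correct value is top = -14.

step 11, top = -14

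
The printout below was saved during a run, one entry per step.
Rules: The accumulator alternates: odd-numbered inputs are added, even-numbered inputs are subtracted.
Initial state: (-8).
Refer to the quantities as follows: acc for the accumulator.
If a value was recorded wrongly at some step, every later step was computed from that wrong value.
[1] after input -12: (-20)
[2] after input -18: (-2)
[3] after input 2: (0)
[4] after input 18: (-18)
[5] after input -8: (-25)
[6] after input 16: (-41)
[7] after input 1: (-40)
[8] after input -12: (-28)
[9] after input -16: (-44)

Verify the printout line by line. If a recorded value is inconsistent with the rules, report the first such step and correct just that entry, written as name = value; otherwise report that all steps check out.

Recomputing the run from the initial state:
step 1: acc = -20
step 2: acc = -2
step 3: acc = 0
step 4: acc = -18
step 5: acc = -26
step 6: acc = -42
step 7: acc = -41
step 8: acc = -29
step 9: acc = -45
The first disagreement with the printout is at step 5, where the value should be acc = -26.

step 5, acc = -26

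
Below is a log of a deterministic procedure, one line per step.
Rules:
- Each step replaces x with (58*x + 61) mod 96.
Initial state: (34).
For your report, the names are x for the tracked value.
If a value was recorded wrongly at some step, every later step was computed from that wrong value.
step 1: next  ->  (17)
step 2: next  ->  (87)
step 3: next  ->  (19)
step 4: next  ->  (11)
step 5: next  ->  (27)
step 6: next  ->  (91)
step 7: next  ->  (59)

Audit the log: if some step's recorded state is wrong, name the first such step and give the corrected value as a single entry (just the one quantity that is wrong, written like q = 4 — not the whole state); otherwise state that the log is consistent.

no error

step 1: x = (58*34 + 61) mod 96 = 17 -> agrees with the log
step 2: x = (58*17 + 61) mod 96 = 87 -> matches
step 3: x = (58*87 + 61) mod 96 = 19 -> confirmed correct
step 4: x = (58*19 + 61) mod 96 = 11 -> consistent with the log
step 5: x = (58*11 + 61) mod 96 = 27 -> verified
step 6: x = (58*27 + 61) mod 96 = 91 -> confirmed correct
step 7: x = (58*91 + 61) mod 96 = 59 -> checks out
All steps check out; nothing to correct.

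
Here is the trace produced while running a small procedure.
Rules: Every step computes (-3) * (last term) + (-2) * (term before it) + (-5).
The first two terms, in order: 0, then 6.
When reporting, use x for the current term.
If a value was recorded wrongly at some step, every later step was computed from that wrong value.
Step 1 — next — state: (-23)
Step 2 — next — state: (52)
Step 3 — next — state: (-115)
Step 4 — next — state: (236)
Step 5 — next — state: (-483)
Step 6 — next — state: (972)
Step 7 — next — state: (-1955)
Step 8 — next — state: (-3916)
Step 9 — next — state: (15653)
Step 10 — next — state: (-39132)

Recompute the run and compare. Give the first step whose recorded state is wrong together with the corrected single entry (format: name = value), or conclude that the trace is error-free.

step 8, x = 3916

Recomputing the run from the initial state:
step 1: x = -23
step 2: x = 52
step 3: x = -115
step 4: x = 236
step 5: x = -483
step 6: x = 972
step 7: x = -1955
step 8: x = 3916
step 9: x = -7843
step 10: x = 15692
The first disagreement with the trace is at step 8, where the value should be x = 3916.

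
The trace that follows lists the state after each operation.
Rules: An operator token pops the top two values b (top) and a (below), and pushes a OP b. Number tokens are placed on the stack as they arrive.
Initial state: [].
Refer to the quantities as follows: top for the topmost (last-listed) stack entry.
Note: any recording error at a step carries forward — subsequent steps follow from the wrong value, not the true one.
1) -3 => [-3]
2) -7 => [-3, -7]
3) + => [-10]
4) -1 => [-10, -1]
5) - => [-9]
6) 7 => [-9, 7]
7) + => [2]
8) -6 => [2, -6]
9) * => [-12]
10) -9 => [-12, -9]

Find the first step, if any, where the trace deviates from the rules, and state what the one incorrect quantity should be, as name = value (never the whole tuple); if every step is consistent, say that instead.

step 7, top = -2

Recomputing the run from the initial state:
step 1: [-3]
step 2: [-3, -7]
step 3: [-10]
step 4: [-10, -1]
step 5: [-9]
step 6: [-9, 7]
step 7: [-2]
step 8: [-2, -6]
step 9: [12]
step 10: [12, -9]
The first disagreement with the trace is at step 7, where the value should be top = -2.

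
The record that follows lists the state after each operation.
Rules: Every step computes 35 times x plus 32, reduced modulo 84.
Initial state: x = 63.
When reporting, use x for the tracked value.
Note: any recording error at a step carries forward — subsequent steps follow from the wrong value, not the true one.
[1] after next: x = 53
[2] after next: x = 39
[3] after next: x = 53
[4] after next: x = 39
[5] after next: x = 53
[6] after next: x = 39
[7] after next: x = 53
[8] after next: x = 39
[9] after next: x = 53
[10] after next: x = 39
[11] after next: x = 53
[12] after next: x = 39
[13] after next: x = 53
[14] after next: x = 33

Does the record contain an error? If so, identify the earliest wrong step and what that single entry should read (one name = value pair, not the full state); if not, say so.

step 14, x = 39

Step 1: x = (35*63 + 32) mod 84 = 53 — no discrepancy.
Step 2: x = (35*53 + 32) mod 84 = 39 — checks out.
Step 3: x = (35*39 + 32) mod 84 = 53 — consistent with the record.
Step 4: x = (35*53 + 32) mod 84 = 39 — in agreement.
Step 5: x = (35*39 + 32) mod 84 = 53 — checks out.
Step 6: x = (35*53 + 32) mod 84 = 39 — confirmed correct.
Step 7: x = (35*39 + 32) mod 84 = 53 — agrees with the record.
Step 8: x = (35*53 + 32) mod 84 = 39 — checks out.
Step 9: x = (35*39 + 32) mod 84 = 53 — confirmed correct.
Step 10: x = (35*53 + 32) mod 84 = 39 — exactly as logged.
Step 11: x = (35*39 + 32) mod 84 = 53 — no discrepancy.
Step 12: x = (35*53 + 32) mod 84 = 39 — checks out.
Step 13: x = (35*39 + 32) mod 84 = 53 — exactly as logged.
Step 14: x = (35*53 + 32) mod 84 = 39 — this is not what the record shows.
Conclusion: step 14 carries the first error; the entry should be x = 39.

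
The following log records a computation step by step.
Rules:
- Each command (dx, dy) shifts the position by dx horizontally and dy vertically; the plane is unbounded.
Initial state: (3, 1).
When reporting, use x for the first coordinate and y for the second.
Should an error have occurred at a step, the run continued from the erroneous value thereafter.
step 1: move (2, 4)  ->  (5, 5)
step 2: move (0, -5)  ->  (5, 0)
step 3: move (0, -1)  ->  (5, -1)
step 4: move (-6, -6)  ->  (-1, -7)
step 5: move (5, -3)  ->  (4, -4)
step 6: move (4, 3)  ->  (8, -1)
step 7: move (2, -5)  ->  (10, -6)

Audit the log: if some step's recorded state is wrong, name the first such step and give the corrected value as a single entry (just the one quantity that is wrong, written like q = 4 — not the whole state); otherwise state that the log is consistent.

step 5, y = -10

Recomputing the run from the initial state:
step 1: x = 5, y = 5
step 2: x = 5, y = 0
step 3: x = 5, y = -1
step 4: x = -1, y = -7
step 5: x = 4, y = -10
step 6: x = 8, y = -7
step 7: x = 10, y = -12
The first disagreement with the log is at step 5, where the value should be y = -10.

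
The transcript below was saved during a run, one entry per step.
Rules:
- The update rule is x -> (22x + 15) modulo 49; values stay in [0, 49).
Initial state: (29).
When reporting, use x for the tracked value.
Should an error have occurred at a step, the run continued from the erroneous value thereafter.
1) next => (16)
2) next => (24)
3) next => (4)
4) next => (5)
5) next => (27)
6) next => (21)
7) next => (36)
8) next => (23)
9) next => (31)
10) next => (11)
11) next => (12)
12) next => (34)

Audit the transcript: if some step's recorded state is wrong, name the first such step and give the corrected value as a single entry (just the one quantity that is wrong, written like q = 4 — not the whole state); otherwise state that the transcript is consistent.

no error

step 1: x = (22*29 + 15) mod 49 = 16 -> no discrepancy
step 2: x = (22*16 + 15) mod 49 = 24 -> agrees with the transcript
step 3: x = (22*24 + 15) mod 49 = 4 -> confirmed correct
step 4: x = (22*4 + 15) mod 49 = 5 -> confirmed correct
step 5: x = (22*5 + 15) mod 49 = 27 -> no discrepancy
step 6: x = (22*27 + 15) mod 49 = 21 -> no discrepancy
step 7: x = (22*21 + 15) mod 49 = 36 -> consistent with the transcript
step 8: x = (22*36 + 15) mod 49 = 23 -> no discrepancy
step 9: x = (22*23 + 15) mod 49 = 31 -> matches
step 10: x = (22*31 + 15) mod 49 = 11 -> no discrepancy
step 11: x = (22*11 + 15) mod 49 = 12 -> no discrepancy
step 12: x = (22*12 + 15) mod 49 = 34 -> confirmed correct
All steps check out; nothing to correct.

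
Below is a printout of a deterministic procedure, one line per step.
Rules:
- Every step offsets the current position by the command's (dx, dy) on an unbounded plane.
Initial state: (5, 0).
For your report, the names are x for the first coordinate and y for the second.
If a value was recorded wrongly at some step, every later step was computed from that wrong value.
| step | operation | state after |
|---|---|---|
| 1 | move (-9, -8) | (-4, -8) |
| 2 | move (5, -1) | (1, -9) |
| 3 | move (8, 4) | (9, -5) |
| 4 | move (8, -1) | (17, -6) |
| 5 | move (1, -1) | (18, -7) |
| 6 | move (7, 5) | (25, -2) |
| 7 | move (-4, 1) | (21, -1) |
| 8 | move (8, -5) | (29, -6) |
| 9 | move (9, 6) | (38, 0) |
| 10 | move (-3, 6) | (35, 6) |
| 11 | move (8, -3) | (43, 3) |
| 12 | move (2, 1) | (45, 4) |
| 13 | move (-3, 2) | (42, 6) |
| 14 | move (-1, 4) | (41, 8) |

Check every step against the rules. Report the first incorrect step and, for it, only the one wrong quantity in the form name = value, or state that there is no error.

step 14, y = 10

Recomputing the run from the initial state:
step 1: x = -4, y = -8
step 2: x = 1, y = -9
step 3: x = 9, y = -5
step 4: x = 17, y = -6
step 5: x = 18, y = -7
step 6: x = 25, y = -2
step 7: x = 21, y = -1
step 8: x = 29, y = -6
step 9: x = 38, y = 0
step 10: x = 35, y = 6
step 11: x = 43, y = 3
step 12: x = 45, y = 4
step 13: x = 42, y = 6
step 14: x = 41, y = 10
The first disagreement with the printout is at step 14, where the value should be y = 10.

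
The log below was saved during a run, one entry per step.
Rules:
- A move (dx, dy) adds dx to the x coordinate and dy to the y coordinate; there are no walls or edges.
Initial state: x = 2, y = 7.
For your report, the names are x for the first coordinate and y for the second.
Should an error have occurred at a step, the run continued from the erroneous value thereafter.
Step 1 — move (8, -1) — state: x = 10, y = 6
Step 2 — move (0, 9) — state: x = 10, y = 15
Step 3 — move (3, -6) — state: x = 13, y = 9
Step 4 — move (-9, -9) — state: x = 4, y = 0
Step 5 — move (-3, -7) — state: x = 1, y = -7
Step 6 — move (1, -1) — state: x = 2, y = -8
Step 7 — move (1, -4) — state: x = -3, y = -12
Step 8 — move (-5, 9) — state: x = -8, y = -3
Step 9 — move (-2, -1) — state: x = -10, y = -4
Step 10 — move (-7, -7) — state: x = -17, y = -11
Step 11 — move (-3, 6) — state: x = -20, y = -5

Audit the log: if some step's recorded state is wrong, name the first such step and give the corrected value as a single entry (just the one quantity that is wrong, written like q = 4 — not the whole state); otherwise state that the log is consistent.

step 7, x = 3

Recomputing the run from the initial state:
step 1: x = 10, y = 6
step 2: x = 10, y = 15
step 3: x = 13, y = 9
step 4: x = 4, y = 0
step 5: x = 1, y = -7
step 6: x = 2, y = -8
step 7: x = 3, y = -12
step 8: x = -2, y = -3
step 9: x = -4, y = -4
step 10: x = -11, y = -11
step 11: x = -14, y = -5
The first disagreement with the log is at step 7, where the value should be x = 3.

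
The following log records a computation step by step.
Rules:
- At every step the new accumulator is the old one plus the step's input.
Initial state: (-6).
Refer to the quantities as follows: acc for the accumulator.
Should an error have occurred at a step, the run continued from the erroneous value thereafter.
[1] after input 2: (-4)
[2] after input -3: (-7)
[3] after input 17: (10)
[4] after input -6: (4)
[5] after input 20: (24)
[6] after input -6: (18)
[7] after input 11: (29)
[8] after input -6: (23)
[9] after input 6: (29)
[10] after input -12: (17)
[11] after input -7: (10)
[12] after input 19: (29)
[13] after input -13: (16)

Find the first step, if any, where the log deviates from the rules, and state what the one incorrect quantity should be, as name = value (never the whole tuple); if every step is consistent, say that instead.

no error

Recomputing the run from the initial state:
step 1: acc = -4
step 2: acc = -7
step 3: acc = 10
step 4: acc = 4
step 5: acc = 24
step 6: acc = 18
step 7: acc = 29
step 8: acc = 23
step 9: acc = 29
step 10: acc = 17
step 11: acc = 10
step 12: acc = 29
step 13: acc = 16
This matches the log at every step.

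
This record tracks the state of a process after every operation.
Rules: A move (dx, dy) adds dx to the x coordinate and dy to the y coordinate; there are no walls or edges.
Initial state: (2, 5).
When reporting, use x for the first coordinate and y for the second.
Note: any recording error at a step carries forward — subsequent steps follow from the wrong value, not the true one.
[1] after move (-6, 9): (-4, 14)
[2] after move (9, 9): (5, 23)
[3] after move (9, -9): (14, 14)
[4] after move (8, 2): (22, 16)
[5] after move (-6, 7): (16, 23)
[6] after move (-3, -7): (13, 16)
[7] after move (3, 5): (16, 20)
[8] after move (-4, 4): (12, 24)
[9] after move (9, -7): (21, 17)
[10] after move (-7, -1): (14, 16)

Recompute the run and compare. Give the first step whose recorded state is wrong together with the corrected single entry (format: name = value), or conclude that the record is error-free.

Recomputing the run from the initial state:
step 1: x = -4, y = 14
step 2: x = 5, y = 23
step 3: x = 14, y = 14
step 4: x = 22, y = 16
step 5: x = 16, y = 23
step 6: x = 13, y = 16
step 7: x = 16, y = 21
step 8: x = 12, y = 25
step 9: x = 21, y = 18
step 10: x = 14, y = 17
The first disagreement with the record is at step 7, where the value should be y = 21.

step 7, y = 21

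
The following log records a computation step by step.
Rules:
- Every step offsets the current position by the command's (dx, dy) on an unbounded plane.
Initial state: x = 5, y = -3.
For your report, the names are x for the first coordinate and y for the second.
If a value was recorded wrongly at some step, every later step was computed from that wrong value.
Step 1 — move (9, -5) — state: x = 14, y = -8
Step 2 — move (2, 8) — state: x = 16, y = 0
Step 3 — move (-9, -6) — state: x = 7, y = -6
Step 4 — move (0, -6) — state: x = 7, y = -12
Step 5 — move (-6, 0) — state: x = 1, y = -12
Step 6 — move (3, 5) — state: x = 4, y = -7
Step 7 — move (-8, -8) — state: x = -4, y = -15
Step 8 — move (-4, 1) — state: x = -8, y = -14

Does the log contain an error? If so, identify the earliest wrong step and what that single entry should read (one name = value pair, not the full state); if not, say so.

no error

step 1: x = 5 + (9) = 14, y = -3 + (-5) = -8 -> in agreement
step 2: x = 14 + (2) = 16, y = -8 + (8) = 0 -> consistent with the log
step 3: x = 16 + (-9) = 7, y = 0 + (-6) = -6 -> verified
step 4: x = 7 + (0) = 7, y = -6 + (-6) = -12 -> in agreement
step 5: x = 7 + (-6) = 1, y = -12 + (0) = -12 -> confirmed correct
step 6: x = 1 + (3) = 4, y = -12 + (5) = -7 -> verified
step 7: x = 4 + (-8) = -4, y = -7 + (-8) = -15 -> checks out
step 8: x = -4 + (-4) = -8, y = -15 + (1) = -14 -> checks out
Every step is consistent.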